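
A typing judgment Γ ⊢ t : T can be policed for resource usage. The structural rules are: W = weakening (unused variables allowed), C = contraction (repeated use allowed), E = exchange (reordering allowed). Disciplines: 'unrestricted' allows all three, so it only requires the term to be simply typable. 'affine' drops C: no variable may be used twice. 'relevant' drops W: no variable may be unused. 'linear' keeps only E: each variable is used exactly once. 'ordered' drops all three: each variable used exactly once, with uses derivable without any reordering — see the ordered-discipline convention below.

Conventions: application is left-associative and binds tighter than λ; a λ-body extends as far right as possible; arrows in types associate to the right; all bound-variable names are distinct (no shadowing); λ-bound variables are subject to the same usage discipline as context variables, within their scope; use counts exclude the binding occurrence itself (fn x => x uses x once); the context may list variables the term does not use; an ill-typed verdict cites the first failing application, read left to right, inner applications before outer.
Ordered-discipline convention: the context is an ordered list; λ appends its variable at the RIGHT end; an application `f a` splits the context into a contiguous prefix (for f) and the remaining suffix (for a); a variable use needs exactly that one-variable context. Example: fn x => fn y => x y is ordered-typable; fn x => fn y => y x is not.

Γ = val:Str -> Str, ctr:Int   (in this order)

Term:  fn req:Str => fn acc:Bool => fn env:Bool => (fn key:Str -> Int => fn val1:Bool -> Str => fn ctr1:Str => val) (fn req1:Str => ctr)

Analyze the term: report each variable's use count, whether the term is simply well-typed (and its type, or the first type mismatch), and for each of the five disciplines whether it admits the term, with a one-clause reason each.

usage: val: 1×, ctr: 1×, req (λ-bound): 0×, acc (λ-bound): 0×, env (λ-bound): 0×, key (λ-bound): 0×, val1 (λ-bound): 0×, ctr1 (λ-bound): 0×, req1 (λ-bound): 0×
left-to-right use order: val, ctr
typing: well-typed — term : Str -> Bool -> Bool -> (Bool -> Str) -> Str -> Str -> Str
ordered: ✗ — req, acc, env, key, val1, ctr1, req1 left unused
linear: ✗ — req, acc, env, key, val1, ctr1, req1 left unused
affine: ✓ — val, ctr, req, acc, env, key, val1, ctr1, req1: no repeats, contraction unneeded
relevant: ✗ — req, acc, env, key, val1, ctr1, req1 left unused
unrestricted: ✓ — type-checks (Str -> Bool -> Bool -> (Bool -> Str) -> Str -> Str -> Str) and nothing is barred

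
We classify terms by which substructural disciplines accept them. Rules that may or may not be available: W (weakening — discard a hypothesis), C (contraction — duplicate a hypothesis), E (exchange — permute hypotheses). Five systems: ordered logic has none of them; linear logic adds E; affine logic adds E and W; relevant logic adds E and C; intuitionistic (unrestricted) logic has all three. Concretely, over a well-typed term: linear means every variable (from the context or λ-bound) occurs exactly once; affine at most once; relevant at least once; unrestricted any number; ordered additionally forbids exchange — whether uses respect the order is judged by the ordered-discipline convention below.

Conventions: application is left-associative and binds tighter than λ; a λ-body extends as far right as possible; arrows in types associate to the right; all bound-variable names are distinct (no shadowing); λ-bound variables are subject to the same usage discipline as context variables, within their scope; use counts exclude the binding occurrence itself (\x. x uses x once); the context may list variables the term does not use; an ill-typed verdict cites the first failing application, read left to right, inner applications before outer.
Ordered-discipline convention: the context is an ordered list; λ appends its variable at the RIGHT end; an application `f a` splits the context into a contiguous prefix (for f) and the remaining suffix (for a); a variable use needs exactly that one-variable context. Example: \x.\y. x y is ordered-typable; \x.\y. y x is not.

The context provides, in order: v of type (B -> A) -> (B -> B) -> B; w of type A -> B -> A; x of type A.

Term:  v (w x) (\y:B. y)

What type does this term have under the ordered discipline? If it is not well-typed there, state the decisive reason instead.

term : B
usage: v ×1, w ×1, x ×1, y (λ-bound) ×1
left-to-right use order: v, w, x, y
typing: ✓ — B
per-discipline verdicts: ordered ✓ | linear ✓ | affine ✓ | relevant ✓ | unrestricted ✓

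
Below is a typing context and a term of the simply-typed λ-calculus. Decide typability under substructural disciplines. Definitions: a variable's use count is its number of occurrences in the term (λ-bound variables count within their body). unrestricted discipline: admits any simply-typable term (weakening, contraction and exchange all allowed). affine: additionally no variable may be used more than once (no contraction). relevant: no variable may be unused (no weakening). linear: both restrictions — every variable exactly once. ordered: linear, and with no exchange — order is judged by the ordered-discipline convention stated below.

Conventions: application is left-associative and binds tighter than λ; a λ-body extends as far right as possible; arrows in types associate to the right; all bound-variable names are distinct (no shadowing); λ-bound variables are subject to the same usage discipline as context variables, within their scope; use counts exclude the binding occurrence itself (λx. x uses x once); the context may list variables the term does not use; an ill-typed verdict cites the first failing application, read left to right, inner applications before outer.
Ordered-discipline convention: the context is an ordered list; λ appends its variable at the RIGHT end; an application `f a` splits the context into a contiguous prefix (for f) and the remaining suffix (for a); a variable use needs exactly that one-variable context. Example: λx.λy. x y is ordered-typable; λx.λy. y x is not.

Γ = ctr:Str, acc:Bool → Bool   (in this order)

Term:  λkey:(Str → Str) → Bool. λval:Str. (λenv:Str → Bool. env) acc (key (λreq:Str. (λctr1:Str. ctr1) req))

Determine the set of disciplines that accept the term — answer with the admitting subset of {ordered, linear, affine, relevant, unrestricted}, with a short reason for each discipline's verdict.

admitting disciplines: none
counts: ctr: 0; acc: 1; key (λ-bound): 1; val (λ-bound): 0; env (λ-bound): 1; req (λ-bound): 1; ctr1 (λ-bound): 1
use order (left to right): env, acc, key, ctr1, req
typing: ill-typed: a function awaiting Str → Bool gets Bool → Bool
ordered: ✗, the type mismatch rejects it
linear: ✗, not simply typable
affine: ✗, fails simple typing
relevant: ✗, a type mismatch blocks all five
unrestricted: ✗, the type mismatch rejects it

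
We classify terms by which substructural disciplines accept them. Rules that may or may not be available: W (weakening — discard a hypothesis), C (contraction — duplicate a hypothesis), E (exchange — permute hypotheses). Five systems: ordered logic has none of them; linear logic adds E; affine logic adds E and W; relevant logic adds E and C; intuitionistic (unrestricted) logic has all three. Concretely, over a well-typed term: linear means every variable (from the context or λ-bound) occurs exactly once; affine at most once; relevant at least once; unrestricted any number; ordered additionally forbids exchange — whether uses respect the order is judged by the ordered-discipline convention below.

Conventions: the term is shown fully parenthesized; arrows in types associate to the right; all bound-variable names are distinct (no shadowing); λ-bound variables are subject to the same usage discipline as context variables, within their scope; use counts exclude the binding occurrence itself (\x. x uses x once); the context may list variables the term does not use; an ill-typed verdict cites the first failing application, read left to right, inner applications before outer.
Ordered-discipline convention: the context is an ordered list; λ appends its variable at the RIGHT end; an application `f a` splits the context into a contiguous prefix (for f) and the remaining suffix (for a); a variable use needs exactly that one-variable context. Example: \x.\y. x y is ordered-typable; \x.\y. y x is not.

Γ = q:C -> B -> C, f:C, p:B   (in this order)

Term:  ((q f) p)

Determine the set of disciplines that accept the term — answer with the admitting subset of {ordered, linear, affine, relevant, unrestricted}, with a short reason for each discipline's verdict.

admitted in: ordered, linear, affine, relevant, unrestricted
variable uses: q: 1×; f: 1×; p: 1×
use order (left to right): q, f, p
typing: well-typed — term : C
ordered ✓ (one use each (q, f, p); ordered split holds)
linear ✓ (single use per variable (q, f, p))
affine ✓ (none of q, f, p used more than once)
relevant ✓ (every one of q, f, p appears)
unrestricted ✓ (simply typable at C; W, C, E all held)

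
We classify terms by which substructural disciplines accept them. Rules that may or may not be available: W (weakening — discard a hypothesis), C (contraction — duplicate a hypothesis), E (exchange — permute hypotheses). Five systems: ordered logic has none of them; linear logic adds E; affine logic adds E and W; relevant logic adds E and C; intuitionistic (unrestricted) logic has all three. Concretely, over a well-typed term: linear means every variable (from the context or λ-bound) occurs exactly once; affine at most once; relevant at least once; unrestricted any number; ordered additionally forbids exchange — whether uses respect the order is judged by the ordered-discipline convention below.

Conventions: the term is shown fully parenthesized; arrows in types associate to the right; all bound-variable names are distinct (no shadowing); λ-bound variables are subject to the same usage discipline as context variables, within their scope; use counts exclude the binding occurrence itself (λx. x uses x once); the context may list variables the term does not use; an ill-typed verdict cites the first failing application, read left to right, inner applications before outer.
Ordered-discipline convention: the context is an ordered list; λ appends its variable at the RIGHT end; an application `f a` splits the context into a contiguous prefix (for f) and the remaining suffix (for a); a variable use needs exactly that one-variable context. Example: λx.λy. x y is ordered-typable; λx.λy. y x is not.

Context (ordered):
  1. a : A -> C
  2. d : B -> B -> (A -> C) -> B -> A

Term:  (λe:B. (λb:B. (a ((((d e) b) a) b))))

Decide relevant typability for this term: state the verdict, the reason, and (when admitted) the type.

yes — every one of a, d, e, b appears; term : B -> B -> C
variable uses: a: 2, d: 1, e (bound): 1, b (bound): 2
order of uses: a, d, e, b, a, b
typing: well-typed — term : B -> B -> C
summary: ordered ✗ · linear ✗ · affine ✗ · relevant ✓ · unrestricted ✓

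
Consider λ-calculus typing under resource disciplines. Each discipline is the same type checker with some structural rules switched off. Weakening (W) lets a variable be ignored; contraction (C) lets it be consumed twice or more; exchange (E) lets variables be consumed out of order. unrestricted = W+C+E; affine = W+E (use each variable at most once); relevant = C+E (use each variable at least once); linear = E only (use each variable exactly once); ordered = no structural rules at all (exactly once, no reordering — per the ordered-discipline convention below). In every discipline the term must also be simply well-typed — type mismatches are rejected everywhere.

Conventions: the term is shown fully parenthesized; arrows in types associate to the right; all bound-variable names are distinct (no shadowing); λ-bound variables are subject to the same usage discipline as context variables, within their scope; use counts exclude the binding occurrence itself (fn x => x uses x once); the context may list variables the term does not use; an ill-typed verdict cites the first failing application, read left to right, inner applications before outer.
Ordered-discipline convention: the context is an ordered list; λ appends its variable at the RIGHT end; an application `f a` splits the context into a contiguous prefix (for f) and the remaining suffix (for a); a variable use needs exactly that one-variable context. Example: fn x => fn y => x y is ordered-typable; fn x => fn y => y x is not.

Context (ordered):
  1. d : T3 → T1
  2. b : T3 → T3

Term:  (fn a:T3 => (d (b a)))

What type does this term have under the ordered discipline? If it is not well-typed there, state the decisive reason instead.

term : T3 → T1
use counts: d ×1; b ×1; a (bound) ×1
use order (left to right): d, b, a
typing: well-typed at T3 → T1
across the five disciplines: ordered ✓ · linear ✓ · affine ✓ · relevant ✓ · unrestricted ✓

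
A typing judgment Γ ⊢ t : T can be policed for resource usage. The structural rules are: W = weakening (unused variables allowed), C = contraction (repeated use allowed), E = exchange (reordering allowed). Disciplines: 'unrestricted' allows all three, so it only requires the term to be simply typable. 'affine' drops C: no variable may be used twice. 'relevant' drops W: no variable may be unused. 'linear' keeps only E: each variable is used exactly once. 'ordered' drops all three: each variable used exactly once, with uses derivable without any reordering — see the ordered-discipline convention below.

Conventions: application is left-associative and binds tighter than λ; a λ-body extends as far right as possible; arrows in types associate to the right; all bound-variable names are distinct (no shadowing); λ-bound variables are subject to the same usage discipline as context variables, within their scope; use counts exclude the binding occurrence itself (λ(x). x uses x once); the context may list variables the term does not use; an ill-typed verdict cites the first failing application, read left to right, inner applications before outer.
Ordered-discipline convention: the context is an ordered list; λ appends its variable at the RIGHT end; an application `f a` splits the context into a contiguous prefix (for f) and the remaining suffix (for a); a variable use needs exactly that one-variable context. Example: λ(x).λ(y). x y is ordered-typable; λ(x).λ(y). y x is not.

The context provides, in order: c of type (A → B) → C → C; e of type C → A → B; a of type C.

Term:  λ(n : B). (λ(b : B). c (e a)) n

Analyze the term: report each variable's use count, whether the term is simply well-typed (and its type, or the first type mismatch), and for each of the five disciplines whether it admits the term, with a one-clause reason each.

counts: c ×1; e ×1; a ×1; n (λ-bound) ×1; b (λ-bound) ×0
order of uses: c, e, a, n
typing: well-typed at B → C → C
ordered: ✗ — needs weakening: b unused
linear: ✗ — needs weakening: b unused
affine: ✓ — c, e, a, n, b: no repeats, contraction unneeded
relevant: ✗ — needs weakening: b unused
unrestricted: ✓ — simply typable at B → C → C; W, C, E all held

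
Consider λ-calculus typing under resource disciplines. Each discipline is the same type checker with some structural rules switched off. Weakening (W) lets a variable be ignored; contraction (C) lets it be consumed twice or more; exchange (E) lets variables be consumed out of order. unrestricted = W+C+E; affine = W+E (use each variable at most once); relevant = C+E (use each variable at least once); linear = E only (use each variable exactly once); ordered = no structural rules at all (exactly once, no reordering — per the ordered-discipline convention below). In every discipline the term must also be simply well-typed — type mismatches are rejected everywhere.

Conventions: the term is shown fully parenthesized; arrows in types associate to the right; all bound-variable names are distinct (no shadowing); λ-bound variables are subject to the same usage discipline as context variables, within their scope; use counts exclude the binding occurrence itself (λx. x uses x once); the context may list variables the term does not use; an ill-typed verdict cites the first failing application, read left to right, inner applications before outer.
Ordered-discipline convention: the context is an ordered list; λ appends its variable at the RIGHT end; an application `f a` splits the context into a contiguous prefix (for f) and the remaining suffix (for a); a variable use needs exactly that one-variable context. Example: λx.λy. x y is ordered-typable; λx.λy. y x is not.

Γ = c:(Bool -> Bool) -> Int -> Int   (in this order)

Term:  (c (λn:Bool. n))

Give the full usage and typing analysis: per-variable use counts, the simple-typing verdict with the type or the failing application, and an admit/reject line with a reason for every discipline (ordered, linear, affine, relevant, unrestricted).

usage: c ×1; n (λ-bound) ×1
uses in reading order: c, n
typing: well-typed — term : Int -> Int
ordered: ✓, single-use (c, n), ordered derivation ok
linear: ✓, single use per variable (c, n)
affine: ✓, at most one use each (c, n)
relevant: ✓, at least one use each (c, n)
unrestricted: ✓, type-checks (Int -> Int) and nothing is barred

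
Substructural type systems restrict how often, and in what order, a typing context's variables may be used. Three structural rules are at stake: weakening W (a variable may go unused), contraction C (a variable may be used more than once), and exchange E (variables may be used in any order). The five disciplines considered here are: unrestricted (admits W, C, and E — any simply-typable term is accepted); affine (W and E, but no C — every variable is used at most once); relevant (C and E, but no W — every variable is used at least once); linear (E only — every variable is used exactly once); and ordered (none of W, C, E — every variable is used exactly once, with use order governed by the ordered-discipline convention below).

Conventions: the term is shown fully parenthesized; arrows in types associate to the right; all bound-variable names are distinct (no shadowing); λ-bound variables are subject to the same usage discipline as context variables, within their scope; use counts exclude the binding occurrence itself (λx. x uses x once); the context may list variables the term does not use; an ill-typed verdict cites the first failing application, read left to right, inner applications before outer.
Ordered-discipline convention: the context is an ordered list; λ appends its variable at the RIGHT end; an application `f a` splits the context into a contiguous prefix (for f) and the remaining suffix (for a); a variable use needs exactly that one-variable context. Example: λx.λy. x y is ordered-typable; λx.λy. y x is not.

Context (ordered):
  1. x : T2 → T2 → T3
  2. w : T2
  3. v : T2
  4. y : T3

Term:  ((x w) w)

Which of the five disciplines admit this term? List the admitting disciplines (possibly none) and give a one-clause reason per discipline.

admitting disciplines: unrestricted
usage: x: 1×; w: 2×; v: 0×; y: 0×
use order (left to right): x, w, w
typing: ✓ — T3
ordered: ✗ — w ×2 used more than once (contraction); v, y never used (weakening)
linear: ✗ — w ×2 used more than once (contraction); v, y never used (weakening)
affine: ✗ — w ×2 used more than once (contraction)
relevant: ✗ — v, y never used (weakening)
unrestricted: ✓ — typability at T3 is all that's needed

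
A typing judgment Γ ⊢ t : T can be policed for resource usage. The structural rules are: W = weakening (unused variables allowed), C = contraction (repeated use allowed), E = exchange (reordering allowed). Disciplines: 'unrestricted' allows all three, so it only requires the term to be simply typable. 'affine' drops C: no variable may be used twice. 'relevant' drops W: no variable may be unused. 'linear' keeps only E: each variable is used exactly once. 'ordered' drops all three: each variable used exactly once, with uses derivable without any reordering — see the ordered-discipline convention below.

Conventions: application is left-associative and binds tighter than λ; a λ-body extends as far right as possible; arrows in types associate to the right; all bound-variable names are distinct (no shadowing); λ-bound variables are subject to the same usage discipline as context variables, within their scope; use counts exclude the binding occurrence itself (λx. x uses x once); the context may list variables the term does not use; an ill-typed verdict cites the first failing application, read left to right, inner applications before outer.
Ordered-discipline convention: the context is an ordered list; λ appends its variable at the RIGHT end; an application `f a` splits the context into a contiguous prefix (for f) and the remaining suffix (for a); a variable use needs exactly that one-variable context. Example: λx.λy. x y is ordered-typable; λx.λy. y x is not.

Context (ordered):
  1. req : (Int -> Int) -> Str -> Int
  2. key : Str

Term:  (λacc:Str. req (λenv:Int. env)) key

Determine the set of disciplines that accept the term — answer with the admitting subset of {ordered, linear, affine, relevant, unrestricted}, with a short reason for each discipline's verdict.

admitting disciplines: affine, unrestricted
counts: req ×1; key ×1; acc (λ-bound) ×0; env (λ-bound) ×1
left-to-right use order: req, env, key
typing: well-typed at Str -> Int
ordered: ✗ — acc never used (weakening)
linear: ✗ — acc never used (weakening)
affine: ✓ — no duplicate uses among req, key, acc, env
relevant: ✗ — acc never used (weakening)
unrestricted: ✓ — simply typable at Str -> Int; W, C, E all held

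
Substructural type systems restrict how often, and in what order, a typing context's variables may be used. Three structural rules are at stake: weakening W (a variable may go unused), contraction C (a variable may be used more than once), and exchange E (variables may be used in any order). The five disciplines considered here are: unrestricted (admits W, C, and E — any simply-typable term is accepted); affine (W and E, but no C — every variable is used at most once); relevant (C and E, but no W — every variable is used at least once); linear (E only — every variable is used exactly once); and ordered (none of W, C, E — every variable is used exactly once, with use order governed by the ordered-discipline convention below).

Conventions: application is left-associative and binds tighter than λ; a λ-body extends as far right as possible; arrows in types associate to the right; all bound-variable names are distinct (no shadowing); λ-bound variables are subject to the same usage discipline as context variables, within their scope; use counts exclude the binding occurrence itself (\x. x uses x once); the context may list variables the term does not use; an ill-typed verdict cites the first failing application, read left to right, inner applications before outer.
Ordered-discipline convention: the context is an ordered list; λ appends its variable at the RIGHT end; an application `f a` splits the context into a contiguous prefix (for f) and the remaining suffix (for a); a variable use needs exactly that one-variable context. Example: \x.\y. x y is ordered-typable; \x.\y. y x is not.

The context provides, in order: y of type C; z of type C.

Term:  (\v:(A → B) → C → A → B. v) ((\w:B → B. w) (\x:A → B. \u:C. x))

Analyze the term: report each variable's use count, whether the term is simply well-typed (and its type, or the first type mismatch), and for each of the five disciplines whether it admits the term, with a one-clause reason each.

usage: y: 0×; z: 0×; v (bound): 1×; w (bound): 1×; x (bound): 1×; u (bound): 0×
left-to-right use order: v, w, x
typing: ill-typed: an argument (A → B) → C → A → B mismatches the expected B → B
ordered ✗ (a type mismatch blocks all five)
linear ✗ (the type mismatch rejects it)
affine ✗ (not simply typable)
relevant ✗ (fails simple typing)
unrestricted ✗ (a type mismatch blocks all five)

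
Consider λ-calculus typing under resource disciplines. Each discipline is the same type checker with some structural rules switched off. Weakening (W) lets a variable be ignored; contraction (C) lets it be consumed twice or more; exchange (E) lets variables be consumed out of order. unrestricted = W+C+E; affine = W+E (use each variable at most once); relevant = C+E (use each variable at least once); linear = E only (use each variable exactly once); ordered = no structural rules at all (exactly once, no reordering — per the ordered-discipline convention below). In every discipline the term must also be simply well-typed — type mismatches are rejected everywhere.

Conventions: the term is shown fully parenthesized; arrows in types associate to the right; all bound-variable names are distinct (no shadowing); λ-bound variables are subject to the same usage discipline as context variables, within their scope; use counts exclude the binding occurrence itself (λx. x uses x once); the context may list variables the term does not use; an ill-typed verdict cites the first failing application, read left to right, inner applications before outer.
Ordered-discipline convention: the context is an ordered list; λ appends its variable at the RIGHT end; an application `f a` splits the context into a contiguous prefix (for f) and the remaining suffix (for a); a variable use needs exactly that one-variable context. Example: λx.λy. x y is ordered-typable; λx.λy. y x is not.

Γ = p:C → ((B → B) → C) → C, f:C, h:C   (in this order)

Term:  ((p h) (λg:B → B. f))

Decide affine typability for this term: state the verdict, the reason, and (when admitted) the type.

yes — at most one use each (p, f, h, g); term : C
use counts: p: 1×; f: 1×; h: 1×; g (bound): 0×
left-to-right use order: p, h, f
typing: well-typed at C
all disciplines: ordered ✗ · linear ✗ · affine ✓ · relevant ✗ · unrestricted ✓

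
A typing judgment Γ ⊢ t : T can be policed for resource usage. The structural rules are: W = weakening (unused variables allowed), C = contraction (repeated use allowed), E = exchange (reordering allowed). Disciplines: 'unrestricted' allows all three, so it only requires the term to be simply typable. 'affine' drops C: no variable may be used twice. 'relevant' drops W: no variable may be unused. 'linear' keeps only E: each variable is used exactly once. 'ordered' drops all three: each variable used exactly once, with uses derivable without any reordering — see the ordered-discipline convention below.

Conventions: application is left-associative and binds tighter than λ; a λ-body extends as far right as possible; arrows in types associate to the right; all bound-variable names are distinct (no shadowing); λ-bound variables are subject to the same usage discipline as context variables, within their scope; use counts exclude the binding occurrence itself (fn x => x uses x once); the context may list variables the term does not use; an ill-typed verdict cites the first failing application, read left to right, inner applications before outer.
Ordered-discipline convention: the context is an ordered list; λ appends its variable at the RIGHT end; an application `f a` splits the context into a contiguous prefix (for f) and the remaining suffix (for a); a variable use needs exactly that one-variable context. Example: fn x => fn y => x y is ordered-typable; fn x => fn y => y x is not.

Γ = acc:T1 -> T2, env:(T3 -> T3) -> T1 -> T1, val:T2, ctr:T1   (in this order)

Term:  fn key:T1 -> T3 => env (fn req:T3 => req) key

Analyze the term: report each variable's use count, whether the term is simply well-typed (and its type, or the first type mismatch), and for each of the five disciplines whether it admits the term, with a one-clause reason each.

usage: acc=0, env=1, val=0, ctr=0, key (λ-bound)=1, req (λ-bound)=1
order of uses: env, req, key
typing: ill-typed: a function awaiting T1 gets T1 -> T3
ordered ✗ (not simply typable)
linear ✗ (fails simple typing)
affine ✗ (a type mismatch blocks all five)
relevant ✗ (the type mismatch rejects it)
unrestricted ✗ (not simply typable)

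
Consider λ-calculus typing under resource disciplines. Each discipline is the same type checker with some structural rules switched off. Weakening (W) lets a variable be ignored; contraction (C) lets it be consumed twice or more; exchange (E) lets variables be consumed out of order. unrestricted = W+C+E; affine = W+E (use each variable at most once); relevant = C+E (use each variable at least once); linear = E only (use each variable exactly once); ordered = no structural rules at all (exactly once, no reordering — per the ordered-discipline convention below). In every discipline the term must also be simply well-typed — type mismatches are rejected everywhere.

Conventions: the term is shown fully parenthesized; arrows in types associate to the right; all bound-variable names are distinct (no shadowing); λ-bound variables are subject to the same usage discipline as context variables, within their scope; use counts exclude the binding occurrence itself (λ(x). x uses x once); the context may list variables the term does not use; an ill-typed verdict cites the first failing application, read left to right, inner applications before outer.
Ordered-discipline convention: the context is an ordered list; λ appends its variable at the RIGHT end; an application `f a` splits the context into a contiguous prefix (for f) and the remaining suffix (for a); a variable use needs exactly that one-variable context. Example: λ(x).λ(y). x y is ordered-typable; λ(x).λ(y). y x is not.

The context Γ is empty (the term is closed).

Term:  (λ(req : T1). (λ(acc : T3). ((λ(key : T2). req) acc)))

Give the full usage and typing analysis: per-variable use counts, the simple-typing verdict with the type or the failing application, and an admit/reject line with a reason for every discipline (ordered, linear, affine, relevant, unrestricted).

usage: req (λ-bound): 1, acc (λ-bound): 1, key (λ-bound): 0
order of uses: req, acc
typing: ill-typed: an application expects T2 but receives T3
ordered: ✗ — the type mismatch rejects it
linear: ✗ — not simply typable
affine: ✗ — fails simple typing
relevant: ✗ — a type mismatch blocks all five
unrestricted: ✗ — the type mismatch rejects it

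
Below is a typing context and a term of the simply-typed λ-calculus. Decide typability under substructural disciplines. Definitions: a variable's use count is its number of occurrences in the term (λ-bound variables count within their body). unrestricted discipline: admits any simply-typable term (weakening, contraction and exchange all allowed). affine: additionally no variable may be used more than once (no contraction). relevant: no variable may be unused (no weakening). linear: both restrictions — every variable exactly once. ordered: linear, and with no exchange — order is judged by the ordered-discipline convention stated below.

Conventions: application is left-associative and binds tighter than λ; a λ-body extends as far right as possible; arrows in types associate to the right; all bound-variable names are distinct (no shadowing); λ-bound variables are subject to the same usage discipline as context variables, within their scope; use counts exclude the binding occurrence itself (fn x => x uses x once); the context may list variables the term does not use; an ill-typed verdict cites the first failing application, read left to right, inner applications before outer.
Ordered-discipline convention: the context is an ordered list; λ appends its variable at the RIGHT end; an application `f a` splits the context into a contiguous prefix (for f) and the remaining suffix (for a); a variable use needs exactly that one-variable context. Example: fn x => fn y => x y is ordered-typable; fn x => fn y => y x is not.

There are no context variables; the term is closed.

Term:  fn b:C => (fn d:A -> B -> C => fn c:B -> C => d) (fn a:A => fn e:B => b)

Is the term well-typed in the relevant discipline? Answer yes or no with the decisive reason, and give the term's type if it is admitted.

no — c, a, e left unused
use counts: b (λ-bound)=1, d (λ-bound)=1, c (λ-bound)=0, a (λ-bound)=0, e (λ-bound)=0
order of uses: d, b
typing: well-typed at C -> (B -> C) -> A -> B -> C
all disciplines: ordered ✗ | linear ✗ | affine ✓ | relevant ✗ | unrestricted ✓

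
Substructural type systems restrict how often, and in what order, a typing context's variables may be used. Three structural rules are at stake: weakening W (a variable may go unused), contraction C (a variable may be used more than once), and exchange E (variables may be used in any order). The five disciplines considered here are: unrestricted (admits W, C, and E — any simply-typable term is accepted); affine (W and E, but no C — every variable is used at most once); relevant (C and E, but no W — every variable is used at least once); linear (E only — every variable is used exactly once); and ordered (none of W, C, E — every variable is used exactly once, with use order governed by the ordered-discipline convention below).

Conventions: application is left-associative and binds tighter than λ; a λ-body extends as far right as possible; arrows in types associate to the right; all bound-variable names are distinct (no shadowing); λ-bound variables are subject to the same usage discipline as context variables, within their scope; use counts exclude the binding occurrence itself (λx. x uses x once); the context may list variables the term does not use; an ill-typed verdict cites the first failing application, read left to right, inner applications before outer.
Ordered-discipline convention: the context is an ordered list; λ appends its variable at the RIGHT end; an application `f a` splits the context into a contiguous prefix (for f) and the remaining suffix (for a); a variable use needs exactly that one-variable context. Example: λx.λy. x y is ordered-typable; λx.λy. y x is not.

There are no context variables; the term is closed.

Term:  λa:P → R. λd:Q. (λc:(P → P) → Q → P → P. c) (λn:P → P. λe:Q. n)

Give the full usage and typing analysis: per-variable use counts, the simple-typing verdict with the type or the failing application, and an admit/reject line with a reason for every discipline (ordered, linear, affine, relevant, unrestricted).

usage: a (λ-bound): 0×; d (λ-bound): 0×; c (λ-bound): 1×; n (λ-bound): 1×; e (λ-bound): 0×
uses in reading order: c, n
typing: the term checks, with type (P → R) → Q → (P → P) → Q → P → P
ordered: ✗ — unused: a, d, e — weakening required
linear: ✗ — unused: a, d, e — weakening required
affine: ✓ — a, d, c, n, e: no repeats, contraction unneeded
relevant: ✗ — unused: a, d, e — weakening required
unrestricted: ✓ — typability at (P → R) → Q → (P → P) → Q → P → P is all that's needed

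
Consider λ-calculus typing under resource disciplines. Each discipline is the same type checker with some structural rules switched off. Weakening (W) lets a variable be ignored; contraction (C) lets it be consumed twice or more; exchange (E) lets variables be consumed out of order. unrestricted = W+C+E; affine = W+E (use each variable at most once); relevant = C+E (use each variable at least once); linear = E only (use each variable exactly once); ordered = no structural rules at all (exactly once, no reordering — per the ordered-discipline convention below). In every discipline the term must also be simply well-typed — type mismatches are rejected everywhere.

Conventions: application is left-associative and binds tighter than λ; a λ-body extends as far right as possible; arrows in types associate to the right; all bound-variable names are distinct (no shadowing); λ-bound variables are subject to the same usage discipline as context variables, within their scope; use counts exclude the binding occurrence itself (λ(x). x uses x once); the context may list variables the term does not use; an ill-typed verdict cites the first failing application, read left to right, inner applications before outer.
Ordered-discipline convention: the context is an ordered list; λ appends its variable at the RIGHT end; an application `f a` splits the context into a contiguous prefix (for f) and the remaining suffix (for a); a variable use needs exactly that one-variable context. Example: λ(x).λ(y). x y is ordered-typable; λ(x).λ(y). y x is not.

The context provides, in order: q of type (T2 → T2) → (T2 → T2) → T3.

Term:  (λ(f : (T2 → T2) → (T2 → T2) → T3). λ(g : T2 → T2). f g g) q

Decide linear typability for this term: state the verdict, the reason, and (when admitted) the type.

no — g ×2 used more than once (contraction)
usage: q ×1, f [bound] ×1, g [bound] ×2
use order (left to right): f, g, g, q
typing: well-typed at (T2 → T2) → T3
all disciplines: ordered ✗ · linear ✗ · affine ✗ · relevant ✓ · unrestricted ✓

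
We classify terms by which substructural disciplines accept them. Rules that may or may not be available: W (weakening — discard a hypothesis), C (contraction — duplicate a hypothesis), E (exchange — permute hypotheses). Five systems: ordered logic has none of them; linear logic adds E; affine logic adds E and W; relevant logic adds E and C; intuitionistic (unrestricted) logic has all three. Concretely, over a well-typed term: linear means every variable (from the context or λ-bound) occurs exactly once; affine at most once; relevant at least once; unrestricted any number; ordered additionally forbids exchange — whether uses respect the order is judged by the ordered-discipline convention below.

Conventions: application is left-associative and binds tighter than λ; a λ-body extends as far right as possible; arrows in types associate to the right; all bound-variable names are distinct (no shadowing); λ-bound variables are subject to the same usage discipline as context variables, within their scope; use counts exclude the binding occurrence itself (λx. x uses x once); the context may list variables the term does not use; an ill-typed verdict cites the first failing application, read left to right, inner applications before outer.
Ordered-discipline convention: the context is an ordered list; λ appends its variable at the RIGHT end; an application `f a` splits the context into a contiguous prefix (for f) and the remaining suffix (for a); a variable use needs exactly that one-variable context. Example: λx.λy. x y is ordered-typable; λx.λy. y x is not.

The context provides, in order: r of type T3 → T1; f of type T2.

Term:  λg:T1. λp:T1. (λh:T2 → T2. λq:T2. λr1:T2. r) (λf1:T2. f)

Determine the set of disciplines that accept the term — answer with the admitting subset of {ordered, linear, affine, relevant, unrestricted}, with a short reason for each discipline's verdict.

admitted by: affine, unrestricted
variable uses: r=1; f=1; g (bound)=0; p (bound)=0; h (bound)=0; q (bound)=0; r1 (bound)=0; f1 (bound)=0
uses in reading order: r, f
typing: well-typed at T1 → T1 → T2 → T2 → T3 → T1
ordered: ✗, needs weakening: g, p, h, q, r1, f1 unused
linear: ✗, needs weakening: g, p, h, q, r1, f1 unused
affine: ✓, none of r, f, g, p, h, q, r1, f1 used more than once
relevant: ✗, needs weakening: g, p, h, q, r1, f1 unused
unrestricted: ✓, simply typable at T1 → T1 → T2 → T2 → T3 → T1; W, C, E all held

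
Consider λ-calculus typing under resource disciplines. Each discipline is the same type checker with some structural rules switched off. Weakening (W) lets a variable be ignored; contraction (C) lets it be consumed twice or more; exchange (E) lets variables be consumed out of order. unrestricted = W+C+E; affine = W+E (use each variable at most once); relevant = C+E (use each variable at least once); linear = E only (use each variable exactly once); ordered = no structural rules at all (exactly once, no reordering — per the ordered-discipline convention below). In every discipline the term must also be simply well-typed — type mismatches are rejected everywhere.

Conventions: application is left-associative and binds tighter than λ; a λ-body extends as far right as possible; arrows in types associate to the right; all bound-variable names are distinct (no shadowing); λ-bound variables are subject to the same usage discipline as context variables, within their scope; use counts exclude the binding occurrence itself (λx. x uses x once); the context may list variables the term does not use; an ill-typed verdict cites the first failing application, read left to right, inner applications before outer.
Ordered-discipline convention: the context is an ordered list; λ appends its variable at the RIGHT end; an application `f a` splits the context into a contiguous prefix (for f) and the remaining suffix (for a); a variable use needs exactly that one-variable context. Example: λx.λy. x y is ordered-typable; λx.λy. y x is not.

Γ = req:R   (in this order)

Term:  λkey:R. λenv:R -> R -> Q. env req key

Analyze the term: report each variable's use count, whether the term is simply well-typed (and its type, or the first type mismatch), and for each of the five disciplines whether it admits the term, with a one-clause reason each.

counts: req: 1×, key (bound): 1×, env (bound): 1×
order of uses: env, req, key
typing: well-typed at R -> (R -> R -> Q) -> Q
ordered: ✗, no contiguous prefix/suffix split fits env, req, key
linear: ✓, each of req, key, env used exactly once
affine: ✓, no duplicate uses among req, key, env
relevant: ✓, req, key, env: all used, weakening unneeded
unrestricted: ✓, type-checks (R -> (R -> R -> Q) -> Q) and nothing is barred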